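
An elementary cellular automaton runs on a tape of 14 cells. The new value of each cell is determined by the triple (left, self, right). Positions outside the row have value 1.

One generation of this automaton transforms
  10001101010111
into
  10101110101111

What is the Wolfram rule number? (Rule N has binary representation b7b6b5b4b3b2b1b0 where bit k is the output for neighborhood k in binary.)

233

position 12: 111 → 1  (bit 7 = 1)
position 0: 110 → 1  (bit 6 = 1)
position 6: 101 → 1  (bit 5 = 1)
position 1: 100 → 0  (bit 4 = 0)
position 4: 011 → 1  (bit 3 = 1)
position 7: 010 → 0  (bit 2 = 0)
position 3: 001 → 0  (bit 1 = 0)
position 2: 000 → 1  (bit 0 = 1)
bits b7..b0 = 11101001 = 233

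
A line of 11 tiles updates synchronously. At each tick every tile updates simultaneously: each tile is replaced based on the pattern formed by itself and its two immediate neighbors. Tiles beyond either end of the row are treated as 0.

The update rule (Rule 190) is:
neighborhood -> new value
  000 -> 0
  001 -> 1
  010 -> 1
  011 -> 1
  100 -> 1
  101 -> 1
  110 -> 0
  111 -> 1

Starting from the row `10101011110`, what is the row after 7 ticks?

11101101101

tick 1: 11111111101
tick 2: 11111111011
tick 3: 11111110110
tick 4: 11111101101
tick 5: 11111011011
tick 6: 11110110110
tick 7: 11101101101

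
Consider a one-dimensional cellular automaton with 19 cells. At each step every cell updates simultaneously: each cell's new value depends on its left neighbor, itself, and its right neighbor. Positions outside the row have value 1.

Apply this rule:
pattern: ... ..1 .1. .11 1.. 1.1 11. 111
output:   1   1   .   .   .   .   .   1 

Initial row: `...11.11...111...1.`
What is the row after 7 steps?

.11..11..1.11..1...

.11......11.1..11..
....11111.....1...1
.111.111..1111..11.
..1...1..1.11..1...
.1..11..1.....1..11
...1...1..1111..1.1
.11..11..1.11..1...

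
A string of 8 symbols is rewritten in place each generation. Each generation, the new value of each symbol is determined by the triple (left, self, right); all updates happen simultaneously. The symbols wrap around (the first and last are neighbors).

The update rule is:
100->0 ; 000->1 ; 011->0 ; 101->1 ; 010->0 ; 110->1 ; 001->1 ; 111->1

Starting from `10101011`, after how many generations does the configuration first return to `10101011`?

8

11010101
11101010
01110101
10111010
01011101
10101110
01010111
10101011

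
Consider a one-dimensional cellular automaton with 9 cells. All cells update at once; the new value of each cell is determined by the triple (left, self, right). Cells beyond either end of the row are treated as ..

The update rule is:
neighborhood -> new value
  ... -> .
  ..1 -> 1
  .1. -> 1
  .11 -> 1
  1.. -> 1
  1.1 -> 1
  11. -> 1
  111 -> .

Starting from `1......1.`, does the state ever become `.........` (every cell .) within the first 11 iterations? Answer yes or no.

no

11....111
111..11.1
1.1111111
111.....1
1.11...11
11111.111
1...111.1
11.11.111
1111111.1
1.....111
11...11.1
iteration 11 is 11...11.1, still not uniform .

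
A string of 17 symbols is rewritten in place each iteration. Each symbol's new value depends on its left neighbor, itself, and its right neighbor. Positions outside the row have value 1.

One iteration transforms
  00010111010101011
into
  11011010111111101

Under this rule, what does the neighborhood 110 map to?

At position 7 the neighborhood is 110; the next row has 0 there.

0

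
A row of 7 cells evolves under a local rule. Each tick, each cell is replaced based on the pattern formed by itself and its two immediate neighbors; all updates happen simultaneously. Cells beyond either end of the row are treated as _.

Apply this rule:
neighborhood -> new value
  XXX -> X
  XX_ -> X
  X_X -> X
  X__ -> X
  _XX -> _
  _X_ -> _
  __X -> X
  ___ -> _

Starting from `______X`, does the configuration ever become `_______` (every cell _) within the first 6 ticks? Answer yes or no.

_____X_
____X_X
___X_X_
__X_X_X
_X_X_X_
X_X_X_X
tick 6 is X_X_X_X, still not uniform _

no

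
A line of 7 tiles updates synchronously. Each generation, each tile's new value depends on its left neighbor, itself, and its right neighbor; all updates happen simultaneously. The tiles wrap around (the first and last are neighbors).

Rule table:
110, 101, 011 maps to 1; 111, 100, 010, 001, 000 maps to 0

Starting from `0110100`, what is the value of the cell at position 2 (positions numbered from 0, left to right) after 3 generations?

1

generation 1: 0111000
generation 2: 0101000
generation 3: 0010000
position 2 holds 1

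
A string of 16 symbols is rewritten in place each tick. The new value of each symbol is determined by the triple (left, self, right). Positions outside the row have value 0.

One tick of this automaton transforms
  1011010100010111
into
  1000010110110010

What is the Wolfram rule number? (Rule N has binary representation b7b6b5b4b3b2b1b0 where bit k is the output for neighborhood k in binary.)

150

position 14: 111 → 1  (bit 7 = 1)
position 3: 110 → 0  (bit 6 = 0)
position 1: 101 → 0  (bit 5 = 0)
position 8: 100 → 1  (bit 4 = 1)
position 2: 011 → 0  (bit 3 = 0)
position 0: 010 → 1  (bit 2 = 1)
position 10: 001 → 1  (bit 1 = 1)
position 9: 000 → 0  (bit 0 = 0)
bits b7..b0 = 10010110 = 150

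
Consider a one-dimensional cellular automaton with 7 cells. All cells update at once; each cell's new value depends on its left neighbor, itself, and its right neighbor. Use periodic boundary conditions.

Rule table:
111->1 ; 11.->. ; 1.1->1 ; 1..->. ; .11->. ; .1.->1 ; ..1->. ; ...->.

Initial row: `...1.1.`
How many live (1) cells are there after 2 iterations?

...111.
....1..
count of 1: 1

1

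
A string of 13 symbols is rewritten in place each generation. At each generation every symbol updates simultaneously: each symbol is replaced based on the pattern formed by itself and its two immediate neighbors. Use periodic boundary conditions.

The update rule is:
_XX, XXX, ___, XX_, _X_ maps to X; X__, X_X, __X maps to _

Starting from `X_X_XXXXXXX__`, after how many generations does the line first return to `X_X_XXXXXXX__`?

1

generation 1: X_X_XXXXXXX__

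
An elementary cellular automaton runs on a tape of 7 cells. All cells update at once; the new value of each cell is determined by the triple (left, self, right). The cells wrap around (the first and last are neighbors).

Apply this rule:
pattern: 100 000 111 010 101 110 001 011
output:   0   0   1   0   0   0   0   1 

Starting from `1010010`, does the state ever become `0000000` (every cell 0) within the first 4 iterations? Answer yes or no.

0000000
all cells are 0 at iteration 1

yes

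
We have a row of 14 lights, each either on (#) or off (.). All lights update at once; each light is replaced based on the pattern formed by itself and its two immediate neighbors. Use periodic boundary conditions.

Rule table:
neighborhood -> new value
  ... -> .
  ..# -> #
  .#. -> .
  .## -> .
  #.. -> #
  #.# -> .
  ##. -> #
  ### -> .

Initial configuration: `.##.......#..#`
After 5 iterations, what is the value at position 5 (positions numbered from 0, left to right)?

iteration 1: ..##.....#.##.
iteration 2: .#.##...#...##
iteration 3: ....##.#.#.#.#
iteration 4: #..#.#........
iteration 5: .##...#......#
position 5 holds .

.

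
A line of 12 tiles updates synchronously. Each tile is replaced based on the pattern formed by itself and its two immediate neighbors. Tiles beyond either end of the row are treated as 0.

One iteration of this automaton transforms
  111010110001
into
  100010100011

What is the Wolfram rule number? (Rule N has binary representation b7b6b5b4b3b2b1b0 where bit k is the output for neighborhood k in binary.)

14

position 1: 111 → 0  (bit 7 = 0)
position 2: 110 → 0  (bit 6 = 0)
position 3: 101 → 0  (bit 5 = 0)
position 8: 100 → 0  (bit 4 = 0)
position 0: 011 → 1  (bit 3 = 1)
position 4: 010 → 1  (bit 2 = 1)
position 10: 001 → 1  (bit 1 = 1)
position 9: 000 → 0  (bit 0 = 0)
bits b7..b0 = 00001110 = 14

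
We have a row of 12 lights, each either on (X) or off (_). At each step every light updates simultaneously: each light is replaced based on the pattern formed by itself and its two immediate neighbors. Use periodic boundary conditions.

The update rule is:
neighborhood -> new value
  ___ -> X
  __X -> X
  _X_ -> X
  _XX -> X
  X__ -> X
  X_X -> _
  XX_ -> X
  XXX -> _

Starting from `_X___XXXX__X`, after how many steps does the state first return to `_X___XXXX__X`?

2

_XXXXX__XXXX
_X___XXXX__X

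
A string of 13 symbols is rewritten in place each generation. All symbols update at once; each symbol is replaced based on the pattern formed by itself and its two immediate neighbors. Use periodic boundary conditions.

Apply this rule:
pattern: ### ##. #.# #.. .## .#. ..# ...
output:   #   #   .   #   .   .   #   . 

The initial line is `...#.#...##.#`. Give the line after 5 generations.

.##.......#.#

generation 1: #.#...#.#.#..
generation 2: ...#.#.....##
generation 3: #.#...#...#.#
generation 4: #..#.#.#.#...
generation 5: .##.......#.#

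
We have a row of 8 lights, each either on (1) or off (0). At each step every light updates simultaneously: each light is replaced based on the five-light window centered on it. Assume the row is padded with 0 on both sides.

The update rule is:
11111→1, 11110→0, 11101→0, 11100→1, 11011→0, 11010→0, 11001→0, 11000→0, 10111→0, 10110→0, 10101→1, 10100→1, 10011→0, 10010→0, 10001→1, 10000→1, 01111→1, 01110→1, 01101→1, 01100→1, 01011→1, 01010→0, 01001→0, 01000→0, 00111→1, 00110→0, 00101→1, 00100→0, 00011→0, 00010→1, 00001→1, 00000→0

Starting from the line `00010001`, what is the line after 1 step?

01100110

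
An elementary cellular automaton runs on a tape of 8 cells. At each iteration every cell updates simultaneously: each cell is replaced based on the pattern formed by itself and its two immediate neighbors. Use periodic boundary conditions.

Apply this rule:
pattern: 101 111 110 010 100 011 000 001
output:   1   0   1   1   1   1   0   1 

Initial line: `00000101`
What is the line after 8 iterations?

iteration 1: 10001111
iteration 2: 11011000
iteration 3: 11111101
iteration 4: 00000111
iteration 5: 10001101
iteration 6: 11011111
iteration 7: 01110000
iteration 8: 11011000

11011000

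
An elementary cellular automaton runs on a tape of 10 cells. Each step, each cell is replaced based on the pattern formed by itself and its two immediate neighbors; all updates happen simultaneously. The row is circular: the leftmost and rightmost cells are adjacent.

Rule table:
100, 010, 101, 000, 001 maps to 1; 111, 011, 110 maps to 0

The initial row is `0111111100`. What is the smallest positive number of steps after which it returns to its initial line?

1000000011
0111111100

2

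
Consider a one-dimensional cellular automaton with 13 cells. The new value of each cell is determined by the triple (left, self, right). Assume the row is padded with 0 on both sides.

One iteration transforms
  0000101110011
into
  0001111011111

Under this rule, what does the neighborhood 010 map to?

1

At position 4 the neighborhood is 010; the next row has 1 there.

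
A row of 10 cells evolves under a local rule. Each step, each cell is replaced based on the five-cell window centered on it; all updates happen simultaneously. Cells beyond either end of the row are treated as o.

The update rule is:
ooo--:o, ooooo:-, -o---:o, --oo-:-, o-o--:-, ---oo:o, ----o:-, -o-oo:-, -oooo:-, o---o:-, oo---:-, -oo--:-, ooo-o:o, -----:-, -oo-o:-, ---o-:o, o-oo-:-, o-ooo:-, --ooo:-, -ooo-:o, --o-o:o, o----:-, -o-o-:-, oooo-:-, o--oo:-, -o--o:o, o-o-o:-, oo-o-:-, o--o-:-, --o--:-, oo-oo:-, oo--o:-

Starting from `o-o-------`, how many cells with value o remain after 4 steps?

2

o--o-----o
o---o---o-
o--o-o-oo-
o--o------
count of o: 2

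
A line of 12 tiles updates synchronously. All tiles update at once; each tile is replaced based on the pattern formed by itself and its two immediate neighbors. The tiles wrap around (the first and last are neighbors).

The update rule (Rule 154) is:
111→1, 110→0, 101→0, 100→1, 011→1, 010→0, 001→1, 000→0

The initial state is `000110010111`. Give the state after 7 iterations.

100110100101

iteration 1: 101101100110
iteration 2: 001001011100
iteration 3: 010110011010
iteration 4: 100101110001
iteration 5: 011001101011
iteration 6: 010111000010
iteration 7: 100110100101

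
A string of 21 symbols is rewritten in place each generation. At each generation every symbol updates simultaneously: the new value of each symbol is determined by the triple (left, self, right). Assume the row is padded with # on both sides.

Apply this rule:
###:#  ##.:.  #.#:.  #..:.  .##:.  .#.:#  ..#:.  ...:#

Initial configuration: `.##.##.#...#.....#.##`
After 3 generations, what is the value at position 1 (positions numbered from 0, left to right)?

.

.......#.#.#.###.#..#
.#####.#.#.#..#..#...
..###..#.#.#..#..#.#.
position 1 holds .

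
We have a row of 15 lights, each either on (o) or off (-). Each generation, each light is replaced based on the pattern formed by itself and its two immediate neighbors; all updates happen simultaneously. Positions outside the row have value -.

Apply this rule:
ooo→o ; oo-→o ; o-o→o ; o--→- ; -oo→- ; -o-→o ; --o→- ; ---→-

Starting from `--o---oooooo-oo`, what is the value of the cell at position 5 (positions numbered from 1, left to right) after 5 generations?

-

--o----oooooo-o
--o-----ooooooo
--o------oooooo
--o-------ooooo
--o--------oooo
position 5 holds -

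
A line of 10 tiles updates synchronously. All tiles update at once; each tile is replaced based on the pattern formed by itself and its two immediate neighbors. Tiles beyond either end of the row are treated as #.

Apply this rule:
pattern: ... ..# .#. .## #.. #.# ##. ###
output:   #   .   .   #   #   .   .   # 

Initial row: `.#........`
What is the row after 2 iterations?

#.######..

..#######.
#.######..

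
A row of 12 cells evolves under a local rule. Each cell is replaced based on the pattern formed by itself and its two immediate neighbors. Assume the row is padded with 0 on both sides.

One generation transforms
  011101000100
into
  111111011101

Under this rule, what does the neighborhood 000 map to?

At position 7 the neighborhood is 000; the next row has 1 there.

1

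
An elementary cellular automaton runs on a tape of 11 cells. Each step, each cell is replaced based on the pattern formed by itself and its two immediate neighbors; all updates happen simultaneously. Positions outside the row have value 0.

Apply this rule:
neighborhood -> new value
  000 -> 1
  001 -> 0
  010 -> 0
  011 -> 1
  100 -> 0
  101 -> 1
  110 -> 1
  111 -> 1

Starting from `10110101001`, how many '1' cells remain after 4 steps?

8

01111010000
01111100111
01111100111  (fixed point — unchanged through step 4)
count of 1: 8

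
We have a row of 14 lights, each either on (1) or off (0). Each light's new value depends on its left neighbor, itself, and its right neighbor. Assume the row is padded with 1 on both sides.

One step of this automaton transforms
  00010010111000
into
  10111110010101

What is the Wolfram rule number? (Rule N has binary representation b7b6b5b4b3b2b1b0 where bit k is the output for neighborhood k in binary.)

150

position 9: 111 → 1  (bit 7 = 1)
position 10: 110 → 0  (bit 6 = 0)
position 7: 101 → 0  (bit 5 = 0)
position 0: 100 → 1  (bit 4 = 1)
position 8: 011 → 0  (bit 3 = 0)
position 3: 010 → 1  (bit 2 = 1)
position 2: 001 → 1  (bit 1 = 1)
position 1: 000 → 0  (bit 0 = 0)
bits b7..b0 = 10010110 = 150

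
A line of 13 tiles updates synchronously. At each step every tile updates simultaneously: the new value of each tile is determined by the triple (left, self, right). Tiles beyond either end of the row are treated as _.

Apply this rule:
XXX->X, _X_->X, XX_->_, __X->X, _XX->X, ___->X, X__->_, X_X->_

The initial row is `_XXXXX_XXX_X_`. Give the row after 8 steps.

X_X_XX__XX__X

XXXXX__XX__X_
XXXX__XX__XX_
XXX__XX__XX__
XX__XX__XX__X
X__XX__XX__XX
X_XX__XX__XX_
X_X__XX__XX__
X_X_XX__XX__X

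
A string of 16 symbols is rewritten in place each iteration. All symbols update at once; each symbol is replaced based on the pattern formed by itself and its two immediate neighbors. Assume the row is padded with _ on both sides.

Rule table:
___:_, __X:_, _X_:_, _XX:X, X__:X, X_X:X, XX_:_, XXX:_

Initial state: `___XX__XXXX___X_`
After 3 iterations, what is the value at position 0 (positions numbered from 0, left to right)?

___X_X_X___X___X
____X_X_X___X___
_____X_X_X___X__
position 0 holds _

_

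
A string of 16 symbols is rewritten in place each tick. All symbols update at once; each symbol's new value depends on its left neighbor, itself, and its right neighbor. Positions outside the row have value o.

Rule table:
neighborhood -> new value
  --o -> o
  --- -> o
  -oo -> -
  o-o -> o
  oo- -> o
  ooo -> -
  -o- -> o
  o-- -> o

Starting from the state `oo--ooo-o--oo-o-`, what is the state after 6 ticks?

-ooo--ooooo-oooo
o--ooo----oo----
ooo--ooooo-ooooo
--ooo----oo-----
oo--ooooo-oooooo
-ooo----oo------

-ooo----oo------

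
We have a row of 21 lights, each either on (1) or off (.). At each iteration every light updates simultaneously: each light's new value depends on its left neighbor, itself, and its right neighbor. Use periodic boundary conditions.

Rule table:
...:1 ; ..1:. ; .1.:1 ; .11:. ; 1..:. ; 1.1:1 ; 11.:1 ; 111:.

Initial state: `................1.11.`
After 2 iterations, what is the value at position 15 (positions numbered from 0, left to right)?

1

111111111111111.11.1.
..............11.1111
position 15 holds 1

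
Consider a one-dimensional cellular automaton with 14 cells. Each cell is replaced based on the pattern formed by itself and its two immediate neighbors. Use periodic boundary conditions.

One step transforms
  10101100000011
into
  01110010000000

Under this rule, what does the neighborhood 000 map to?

0

At position 7 the neighborhood is 000; the next row has 0 there.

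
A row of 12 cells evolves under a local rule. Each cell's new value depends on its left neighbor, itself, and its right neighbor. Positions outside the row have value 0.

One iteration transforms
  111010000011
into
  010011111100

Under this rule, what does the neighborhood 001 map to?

1

At position 9 the neighborhood is 001; the next row has 1 there.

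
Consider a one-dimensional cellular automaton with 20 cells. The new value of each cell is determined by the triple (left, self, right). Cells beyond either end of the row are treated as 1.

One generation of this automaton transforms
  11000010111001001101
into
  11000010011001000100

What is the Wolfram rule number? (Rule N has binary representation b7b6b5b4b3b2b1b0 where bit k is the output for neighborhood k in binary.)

position 0: 111 → 1  (bit 7 = 1)
position 1: 110 → 1  (bit 6 = 1)
position 7: 101 → 0  (bit 5 = 0)
position 2: 100 → 0  (bit 4 = 0)
position 8: 011 → 0  (bit 3 = 0)
position 6: 010 → 1  (bit 2 = 1)
position 5: 001 → 0  (bit 1 = 0)
position 3: 000 → 0  (bit 0 = 0)
bits b7..b0 = 11000100 = 196

196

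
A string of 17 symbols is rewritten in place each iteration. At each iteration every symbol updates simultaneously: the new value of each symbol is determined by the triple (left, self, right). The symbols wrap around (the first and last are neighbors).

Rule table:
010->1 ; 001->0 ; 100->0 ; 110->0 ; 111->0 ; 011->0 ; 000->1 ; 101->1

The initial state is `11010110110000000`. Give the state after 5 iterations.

00011010101011100

00111001000111110
10000001010000000
10111101110111110
11000010001000001
00011010101011100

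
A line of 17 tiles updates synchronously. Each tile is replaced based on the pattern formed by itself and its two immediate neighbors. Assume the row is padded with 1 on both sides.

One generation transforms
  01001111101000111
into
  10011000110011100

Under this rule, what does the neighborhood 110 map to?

At position 8 the neighborhood is 110; the next row has 1 there.

1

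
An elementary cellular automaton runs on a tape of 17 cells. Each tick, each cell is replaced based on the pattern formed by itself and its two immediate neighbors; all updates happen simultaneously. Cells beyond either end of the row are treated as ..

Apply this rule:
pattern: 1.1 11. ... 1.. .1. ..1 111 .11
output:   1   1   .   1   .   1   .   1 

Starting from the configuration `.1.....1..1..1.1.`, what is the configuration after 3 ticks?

tick 1: 1.1...1.11.11.1.1
tick 2: .1.1.1.1111111.1.
tick 3: 1.1.1.11.....11.1

1.1.1.11.....11.1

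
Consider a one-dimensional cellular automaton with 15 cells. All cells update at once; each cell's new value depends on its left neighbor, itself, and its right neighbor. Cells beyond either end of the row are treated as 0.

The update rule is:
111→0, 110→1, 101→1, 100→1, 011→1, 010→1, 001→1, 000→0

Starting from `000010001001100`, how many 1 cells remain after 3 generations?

10

000111011111110
001101110000011
011111011000111
count of 1: 10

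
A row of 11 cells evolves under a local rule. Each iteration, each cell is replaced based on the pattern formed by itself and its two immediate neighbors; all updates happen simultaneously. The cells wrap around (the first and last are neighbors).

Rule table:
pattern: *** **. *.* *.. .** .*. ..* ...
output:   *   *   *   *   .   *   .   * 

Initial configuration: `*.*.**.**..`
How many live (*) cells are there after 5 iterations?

8

iteration 1: ****.**.**.
iteration 2: .****.**.**
iteration 3: *.****.**.*
iteration 4: **.****.**.
iteration 5: .**.****.**
count of *: 8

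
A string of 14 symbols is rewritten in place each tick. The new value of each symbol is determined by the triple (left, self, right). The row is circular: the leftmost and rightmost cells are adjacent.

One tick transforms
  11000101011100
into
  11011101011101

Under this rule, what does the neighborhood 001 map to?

At position 4 the neighborhood is 001; the next row has 1 there.

1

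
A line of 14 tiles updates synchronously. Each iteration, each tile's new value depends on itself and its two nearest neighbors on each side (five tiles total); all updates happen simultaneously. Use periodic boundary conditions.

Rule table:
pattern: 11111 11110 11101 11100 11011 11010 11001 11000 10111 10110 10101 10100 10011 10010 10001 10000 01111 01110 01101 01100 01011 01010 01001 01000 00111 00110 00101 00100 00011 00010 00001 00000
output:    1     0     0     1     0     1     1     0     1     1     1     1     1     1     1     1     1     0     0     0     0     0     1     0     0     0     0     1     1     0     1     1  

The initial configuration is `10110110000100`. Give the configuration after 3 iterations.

iteration 1: 00100100110111
iteration 2: 11111111000101
iteration 3: 11111101010001

11111101010001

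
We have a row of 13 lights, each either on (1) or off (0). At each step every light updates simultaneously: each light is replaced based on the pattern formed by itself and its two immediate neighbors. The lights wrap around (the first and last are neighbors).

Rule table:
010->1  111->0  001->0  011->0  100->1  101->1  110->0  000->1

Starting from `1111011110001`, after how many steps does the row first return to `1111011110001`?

26

0000100001100
1110111100011
0001000011000
1101111000111
0010000110000
1011110001111
0100001100000
0111100011111
1000011000000
1111000111110
0000110000001
1110001111101
0001100000010
1100011111011
0011000000100
1000111110111
0110000001000
0001111101111
1100000010000
0011111011110
1000000100001
0111110111100
0000001000011
1111101111000
0000010000110
1111011110001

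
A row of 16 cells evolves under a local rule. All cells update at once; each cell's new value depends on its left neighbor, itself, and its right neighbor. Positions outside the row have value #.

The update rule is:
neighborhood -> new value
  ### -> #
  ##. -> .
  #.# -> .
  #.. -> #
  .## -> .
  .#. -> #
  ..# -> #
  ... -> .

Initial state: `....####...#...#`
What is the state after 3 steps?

#..#.##.#.###.#.
.###....#..#..#.
..#.#..########.

..#.#..########.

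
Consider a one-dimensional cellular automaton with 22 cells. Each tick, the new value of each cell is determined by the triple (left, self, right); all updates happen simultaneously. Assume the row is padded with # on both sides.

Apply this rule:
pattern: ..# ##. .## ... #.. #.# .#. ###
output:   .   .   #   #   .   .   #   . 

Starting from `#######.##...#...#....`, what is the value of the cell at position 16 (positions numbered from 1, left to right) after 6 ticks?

........#..#.#.#.#.##.
.######.#..#.#.#.#.#..
.#......#..#.#.#.#.#..
.#.####.#..#.#.#.#.#..
.#.#....#..#.#.#.#.#..
.#.#.##.#..#.#.#.#.#..
position 16 holds #

#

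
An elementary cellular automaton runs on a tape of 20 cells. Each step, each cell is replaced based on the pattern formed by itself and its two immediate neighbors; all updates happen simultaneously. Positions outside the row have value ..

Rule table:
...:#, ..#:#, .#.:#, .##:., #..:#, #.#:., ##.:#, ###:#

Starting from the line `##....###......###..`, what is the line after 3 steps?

#..#####.########.##

.#####.########.####
#.####..#######..###
#..#####.########.##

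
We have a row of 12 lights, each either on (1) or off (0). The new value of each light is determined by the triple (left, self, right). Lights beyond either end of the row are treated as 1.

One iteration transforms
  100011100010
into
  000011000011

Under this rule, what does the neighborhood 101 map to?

At position 11 the neighborhood is 101; the next row has 1 there.

1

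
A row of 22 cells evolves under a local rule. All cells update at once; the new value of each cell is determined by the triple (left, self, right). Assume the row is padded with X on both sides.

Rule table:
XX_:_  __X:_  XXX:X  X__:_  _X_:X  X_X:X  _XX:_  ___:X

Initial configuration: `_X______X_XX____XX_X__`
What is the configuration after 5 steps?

XX_XXXX_XX___XX___XX__
X_X_XX_X___X____X_____
_XXX__XX_X_X_XX_X_XXX_
X_X_____XXXXX__XXX_X_X
_XX_XXX__XXX____X_XXX_

_XX_XXX__XXX____X_XXX_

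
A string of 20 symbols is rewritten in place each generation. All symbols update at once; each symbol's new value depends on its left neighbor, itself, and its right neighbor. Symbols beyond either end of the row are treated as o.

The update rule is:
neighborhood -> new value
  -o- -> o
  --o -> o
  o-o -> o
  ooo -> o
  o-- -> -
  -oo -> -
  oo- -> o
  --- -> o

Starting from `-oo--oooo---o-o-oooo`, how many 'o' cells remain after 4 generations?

generation 1: o-o-o-ooo-oooooo-ooo
generation 2: oooooo-ooo-oooooo-oo
generation 3: ooooooo-ooo-oooooo-o
generation 4: oooooooo-ooo-oooooo-
count of o: 17

17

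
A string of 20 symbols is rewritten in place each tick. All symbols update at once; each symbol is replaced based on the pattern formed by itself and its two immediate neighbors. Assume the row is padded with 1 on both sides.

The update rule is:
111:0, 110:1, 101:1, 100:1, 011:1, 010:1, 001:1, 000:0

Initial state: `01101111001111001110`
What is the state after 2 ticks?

00001111001111001110

11111001111001111011
00001111001111001110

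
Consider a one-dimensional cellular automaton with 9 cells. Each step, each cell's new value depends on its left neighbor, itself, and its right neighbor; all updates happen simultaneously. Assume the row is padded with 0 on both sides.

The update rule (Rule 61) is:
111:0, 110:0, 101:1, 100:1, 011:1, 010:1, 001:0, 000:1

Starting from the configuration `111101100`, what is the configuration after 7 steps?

100110100

step 1: 100011011
step 2: 111010110
step 3: 100111101
step 4: 110100011
step 5: 101111010
step 6: 111000111
step 7: 100110100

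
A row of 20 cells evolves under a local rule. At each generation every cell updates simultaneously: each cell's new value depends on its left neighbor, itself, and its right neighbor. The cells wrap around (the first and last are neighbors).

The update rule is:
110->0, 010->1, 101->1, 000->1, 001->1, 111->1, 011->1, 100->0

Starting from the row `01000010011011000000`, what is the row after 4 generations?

11110110110011111110

11011110110110011111
10111101101100111111
01111011011001111111
11110110110011111110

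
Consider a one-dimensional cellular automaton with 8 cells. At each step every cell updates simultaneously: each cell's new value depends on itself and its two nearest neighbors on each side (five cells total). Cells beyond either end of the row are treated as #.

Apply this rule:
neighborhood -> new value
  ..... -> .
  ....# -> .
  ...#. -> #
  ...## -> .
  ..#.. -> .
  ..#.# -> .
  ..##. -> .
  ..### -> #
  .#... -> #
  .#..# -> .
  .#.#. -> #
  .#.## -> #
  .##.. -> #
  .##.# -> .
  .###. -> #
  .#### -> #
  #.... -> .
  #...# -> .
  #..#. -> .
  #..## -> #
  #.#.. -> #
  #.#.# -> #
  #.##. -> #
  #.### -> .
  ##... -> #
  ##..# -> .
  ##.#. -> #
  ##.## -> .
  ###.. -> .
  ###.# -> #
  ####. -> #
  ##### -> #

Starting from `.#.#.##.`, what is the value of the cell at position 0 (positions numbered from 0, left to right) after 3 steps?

######..
#####..#
####..##
position 0 holds #

#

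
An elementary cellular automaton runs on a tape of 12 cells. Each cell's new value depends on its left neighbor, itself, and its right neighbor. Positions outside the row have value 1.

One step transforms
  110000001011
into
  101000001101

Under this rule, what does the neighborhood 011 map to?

At position 10 the neighborhood is 011; the next row has 0 there.

0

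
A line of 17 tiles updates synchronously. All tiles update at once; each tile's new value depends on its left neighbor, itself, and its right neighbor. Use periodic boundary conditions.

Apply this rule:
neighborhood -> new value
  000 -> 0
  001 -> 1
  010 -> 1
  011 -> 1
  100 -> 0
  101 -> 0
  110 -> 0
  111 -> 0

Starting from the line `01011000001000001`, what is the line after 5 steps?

00110110000110011

step 1: 01010000011000011
step 2: 01010000110000110
step 3: 11010001100001100
step 4: 10010011000011001
step 5: 00110110000110011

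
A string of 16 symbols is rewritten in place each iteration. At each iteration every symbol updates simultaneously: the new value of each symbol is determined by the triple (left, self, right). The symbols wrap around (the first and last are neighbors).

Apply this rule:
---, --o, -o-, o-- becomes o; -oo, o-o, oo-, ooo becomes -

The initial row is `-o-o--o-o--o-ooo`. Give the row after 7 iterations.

-o-oooo-oooo----
oo----------oooo
--oooooooooo----
oo----------oooo  (repeats iteration 2; period 2)
iteration 7: --oooooooooo----

--oooooooooo----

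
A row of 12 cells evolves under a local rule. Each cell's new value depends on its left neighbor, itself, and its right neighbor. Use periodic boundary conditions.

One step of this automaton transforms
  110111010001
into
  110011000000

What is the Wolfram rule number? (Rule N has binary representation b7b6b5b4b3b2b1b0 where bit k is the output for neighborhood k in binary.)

position 0: 111 → 1  (bit 7 = 1)
position 1: 110 → 1  (bit 6 = 1)
position 2: 101 → 0  (bit 5 = 0)
position 8: 100 → 0  (bit 4 = 0)
position 3: 011 → 0  (bit 3 = 0)
position 7: 010 → 0  (bit 2 = 0)
position 10: 001 → 0  (bit 1 = 0)
position 9: 000 → 0  (bit 0 = 0)
bits b7..b0 = 11000000 = 192

192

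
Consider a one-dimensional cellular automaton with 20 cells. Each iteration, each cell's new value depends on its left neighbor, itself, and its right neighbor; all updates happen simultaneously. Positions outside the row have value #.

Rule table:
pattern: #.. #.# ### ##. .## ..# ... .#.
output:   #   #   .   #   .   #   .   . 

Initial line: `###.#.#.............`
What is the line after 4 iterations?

iteration 1: ..##.#.#...........#
iteration 2: ##.##.#.#.........#.
iteration 3: .##.##.#.#.......#.#
iteration 4: #.##.##.#.#.....#.#.

#.##.##.#.#.....#.#.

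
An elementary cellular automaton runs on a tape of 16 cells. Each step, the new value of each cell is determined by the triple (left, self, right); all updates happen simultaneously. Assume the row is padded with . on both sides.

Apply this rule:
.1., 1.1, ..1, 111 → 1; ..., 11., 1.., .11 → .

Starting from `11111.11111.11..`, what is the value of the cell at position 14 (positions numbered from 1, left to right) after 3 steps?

.111.1.111.1....
1.1.111.1.11....
1111.1.111......
position 14 holds .

.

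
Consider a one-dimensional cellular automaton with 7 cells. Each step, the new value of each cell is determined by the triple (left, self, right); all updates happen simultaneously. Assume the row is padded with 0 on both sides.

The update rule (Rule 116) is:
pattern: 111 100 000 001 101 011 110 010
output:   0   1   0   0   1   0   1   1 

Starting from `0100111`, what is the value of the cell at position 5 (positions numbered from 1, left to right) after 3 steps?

1

step 1: 0110001
step 2: 0011001
step 3: 0001101
position 5 holds 1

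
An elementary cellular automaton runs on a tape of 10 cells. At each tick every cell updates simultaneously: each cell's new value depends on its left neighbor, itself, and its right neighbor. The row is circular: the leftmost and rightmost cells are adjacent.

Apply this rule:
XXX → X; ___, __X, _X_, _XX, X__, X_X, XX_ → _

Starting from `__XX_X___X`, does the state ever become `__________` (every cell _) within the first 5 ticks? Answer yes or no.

__________
all cells are _ at tick 1

yes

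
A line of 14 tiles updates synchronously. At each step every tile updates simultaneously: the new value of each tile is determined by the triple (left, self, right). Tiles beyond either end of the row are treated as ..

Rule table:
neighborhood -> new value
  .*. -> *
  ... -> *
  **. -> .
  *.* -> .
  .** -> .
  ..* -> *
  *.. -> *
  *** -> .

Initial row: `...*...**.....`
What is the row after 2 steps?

.......**.....

step 1: *******..*****
step 2: .......**.....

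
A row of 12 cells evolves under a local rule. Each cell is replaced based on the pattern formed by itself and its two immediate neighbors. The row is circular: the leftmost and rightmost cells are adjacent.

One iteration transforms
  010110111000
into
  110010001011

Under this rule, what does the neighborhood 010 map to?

At position 1 the neighborhood is 010; the next row has 1 there.

1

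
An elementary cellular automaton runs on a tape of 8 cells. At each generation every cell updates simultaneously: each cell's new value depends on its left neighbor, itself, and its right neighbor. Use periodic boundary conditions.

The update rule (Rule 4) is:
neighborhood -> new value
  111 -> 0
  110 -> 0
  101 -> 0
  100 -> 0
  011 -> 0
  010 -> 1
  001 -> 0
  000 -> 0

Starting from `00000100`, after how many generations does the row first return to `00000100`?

generation 1: 00000100

1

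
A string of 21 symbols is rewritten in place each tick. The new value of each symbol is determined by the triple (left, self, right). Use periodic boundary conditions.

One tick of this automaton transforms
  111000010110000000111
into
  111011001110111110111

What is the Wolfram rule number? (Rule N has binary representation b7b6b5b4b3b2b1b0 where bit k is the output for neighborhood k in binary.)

position 0: 111 → 1  (bit 7 = 1)
position 2: 110 → 1  (bit 6 = 1)
position 8: 101 → 1  (bit 5 = 1)
position 3: 100 → 0  (bit 4 = 0)
position 9: 011 → 1  (bit 3 = 1)
position 7: 010 → 0  (bit 2 = 0)
position 6: 001 → 0  (bit 1 = 0)
position 4: 000 → 1  (bit 0 = 1)
bits b7..b0 = 11101001 = 233

233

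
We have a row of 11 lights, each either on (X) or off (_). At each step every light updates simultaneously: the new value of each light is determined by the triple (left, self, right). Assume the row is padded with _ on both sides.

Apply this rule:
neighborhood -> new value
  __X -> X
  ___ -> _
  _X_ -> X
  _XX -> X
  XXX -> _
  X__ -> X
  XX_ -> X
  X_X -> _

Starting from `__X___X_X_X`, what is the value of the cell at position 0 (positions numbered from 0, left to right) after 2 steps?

_XXX_XX_X_X
XX_X_XX_X_X
position 0 holds X

X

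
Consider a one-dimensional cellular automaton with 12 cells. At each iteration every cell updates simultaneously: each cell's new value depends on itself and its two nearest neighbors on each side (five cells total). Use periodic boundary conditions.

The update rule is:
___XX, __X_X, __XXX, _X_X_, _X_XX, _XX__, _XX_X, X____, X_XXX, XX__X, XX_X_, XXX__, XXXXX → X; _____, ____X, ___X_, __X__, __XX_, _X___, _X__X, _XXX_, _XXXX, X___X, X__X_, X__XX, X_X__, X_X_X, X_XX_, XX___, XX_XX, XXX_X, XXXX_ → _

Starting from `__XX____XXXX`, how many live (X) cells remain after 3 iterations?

X__X_X_XX__X
XX_XX_X_XX__
_X__XX_X_XX_
count of X: 6

6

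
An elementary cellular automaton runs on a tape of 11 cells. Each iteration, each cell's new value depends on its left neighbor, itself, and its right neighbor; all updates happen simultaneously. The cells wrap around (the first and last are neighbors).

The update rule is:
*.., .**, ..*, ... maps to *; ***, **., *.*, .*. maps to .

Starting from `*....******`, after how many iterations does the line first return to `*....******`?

.*****.....
**....*****
..*****....
***....****
...*****...
****....***
....*****..
*****....**
.....*****.
******....*
......*****
*******....
*......****
.*******...
**......***
..*******..
***......**
...*******.
****......*
....*******
*****......
*....******

22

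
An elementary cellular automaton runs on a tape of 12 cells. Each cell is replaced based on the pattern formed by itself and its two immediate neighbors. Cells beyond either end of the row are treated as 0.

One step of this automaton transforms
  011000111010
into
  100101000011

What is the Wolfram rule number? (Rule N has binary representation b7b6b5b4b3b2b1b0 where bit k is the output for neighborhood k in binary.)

position 7: 111 → 0  (bit 7 = 0)
position 2: 110 → 0  (bit 6 = 0)
position 9: 101 → 0  (bit 5 = 0)
position 3: 100 → 1  (bit 4 = 1)
position 1: 011 → 0  (bit 3 = 0)
position 10: 010 → 1  (bit 2 = 1)
position 0: 001 → 1  (bit 1 = 1)
position 4: 000 → 0  (bit 0 = 0)
bits b7..b0 = 00010110 = 22

22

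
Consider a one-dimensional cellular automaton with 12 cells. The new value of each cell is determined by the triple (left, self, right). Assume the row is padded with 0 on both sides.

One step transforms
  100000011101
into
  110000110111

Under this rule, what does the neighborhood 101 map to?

At position 10 the neighborhood is 101; the next row has 1 there.

1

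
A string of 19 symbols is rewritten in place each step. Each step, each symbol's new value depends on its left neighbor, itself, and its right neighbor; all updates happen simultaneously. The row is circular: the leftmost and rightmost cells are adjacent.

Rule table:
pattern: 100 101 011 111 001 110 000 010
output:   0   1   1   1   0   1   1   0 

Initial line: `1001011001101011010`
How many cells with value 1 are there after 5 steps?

0000111001110111101
0110111001111111110
0111111001111111110
0111111001111111110  (fixed point — unchanged through step 5)
count of 1: 15

15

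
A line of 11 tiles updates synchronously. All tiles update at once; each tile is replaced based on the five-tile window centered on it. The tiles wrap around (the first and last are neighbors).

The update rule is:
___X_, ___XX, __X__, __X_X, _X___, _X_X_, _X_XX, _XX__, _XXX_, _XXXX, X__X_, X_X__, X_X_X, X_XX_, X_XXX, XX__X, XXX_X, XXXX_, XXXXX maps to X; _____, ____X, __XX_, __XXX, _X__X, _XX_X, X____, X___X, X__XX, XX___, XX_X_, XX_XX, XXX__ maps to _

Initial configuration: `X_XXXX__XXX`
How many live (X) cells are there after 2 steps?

6

X_XXX_X__XX
X_XXX_X___X
count of X: 6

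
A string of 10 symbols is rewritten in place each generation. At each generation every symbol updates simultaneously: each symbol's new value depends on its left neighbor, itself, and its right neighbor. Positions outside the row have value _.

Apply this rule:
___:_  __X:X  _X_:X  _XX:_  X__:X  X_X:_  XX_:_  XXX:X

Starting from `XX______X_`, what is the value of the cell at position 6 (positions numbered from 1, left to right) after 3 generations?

__X____XXX
_XXX__X_X_
X_X_XXX_XX
position 6 holds X

X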